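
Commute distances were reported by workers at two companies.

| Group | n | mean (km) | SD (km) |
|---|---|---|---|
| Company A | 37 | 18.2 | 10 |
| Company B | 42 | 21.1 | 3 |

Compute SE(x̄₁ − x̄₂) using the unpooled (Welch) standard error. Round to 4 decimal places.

Per-group SEs: s₁/√n₁ = 10/√37 = 1.6440, s₂/√n₂ = 3/√42 = 0.4629.
Unpooled SE of the difference: √(2.702736 + 0.21427641) = 1.7079.

1.7079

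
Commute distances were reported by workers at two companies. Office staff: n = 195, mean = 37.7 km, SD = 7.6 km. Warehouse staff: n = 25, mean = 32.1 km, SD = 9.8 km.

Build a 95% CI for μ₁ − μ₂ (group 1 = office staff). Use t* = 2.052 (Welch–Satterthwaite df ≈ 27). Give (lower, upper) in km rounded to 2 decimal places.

(1.43, 9.77)

Per-group SEs: s₁/√n₁ = 7.6/√195 = 0.5442, s₂/√n₂ = 9.8/√25 = 1.9600.
Unpooled SE of the difference: √(0.29615364 + 3.8416) = 2.0341.
Margin of error = t* · SE = 2.052 × 2.0341 = 4.1740.
x̄₁ − x̄₂ = 37.7 − 32.1 = 5.6000.
CI: 5.6000 ± 4.1740 = (1.43, 9.77).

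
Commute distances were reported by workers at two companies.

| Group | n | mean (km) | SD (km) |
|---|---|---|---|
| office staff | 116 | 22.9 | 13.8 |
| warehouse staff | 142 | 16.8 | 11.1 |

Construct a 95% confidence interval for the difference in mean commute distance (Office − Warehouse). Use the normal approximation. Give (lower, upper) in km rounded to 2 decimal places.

(3.00, 9.20)

Per-group SEs: s₁/√n₁ = 13.8/√116 = 1.2813, s₂/√n₂ = 11.1/√142 = 0.9315.
Unpooled SE of the difference: √(1.64172969 + 0.86769225) = 1.5841.
Margin of error = z* · SE = 1.960 × 1.5841 = 3.1048.
x̄₁ − x̄₂ = 22.9 − 16.8 = 6.1000.
CI: 6.1000 ± 3.1048 = (3.00, 9.20).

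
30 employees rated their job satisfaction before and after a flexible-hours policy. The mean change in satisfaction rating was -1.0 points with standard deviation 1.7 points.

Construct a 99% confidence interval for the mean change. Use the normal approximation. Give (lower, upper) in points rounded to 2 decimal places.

(-1.80, -0.20)

Paired design: SE = s_d/√n = 1.7/√30 = 0.3104.
z* = 2.576; margin of error = 2.576 × 0.3104 = 0.7996.
-1.0 ± 0.7996 → (-1.80, -0.20).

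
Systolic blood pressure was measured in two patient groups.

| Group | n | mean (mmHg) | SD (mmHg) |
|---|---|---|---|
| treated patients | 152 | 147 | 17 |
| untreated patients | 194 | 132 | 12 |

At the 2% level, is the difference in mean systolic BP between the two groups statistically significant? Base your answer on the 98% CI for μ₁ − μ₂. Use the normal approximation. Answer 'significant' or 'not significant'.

Standard errors of each mean: 17/√152 = 1.3789 and 12/√194 = 0.8615.
SE(x̄₁ − x̄₂) = √(1.3789² + 0.8615²) = 1.6259 for independent samples with unequal variances.
With z* = 2.326, the margin is 2.326 × 1.6259 = 3.7818.
x̄₁ − x̄₂ = 147 − 132 = 15.0000; the interval is 15.0000 ± 3.7818 = (11.2182, 18.7818).
The interval (11.2182, 18.7818) does not contain 0, so the difference is significant.

significant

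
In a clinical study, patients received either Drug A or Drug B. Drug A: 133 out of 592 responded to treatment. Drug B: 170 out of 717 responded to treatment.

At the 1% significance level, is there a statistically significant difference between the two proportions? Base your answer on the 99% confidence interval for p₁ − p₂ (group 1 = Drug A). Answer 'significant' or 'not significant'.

not significant

Sample proportions: 133/592 = 0.2247, 170/717 = 0.2371.
Each SE is √(p̂(1−p̂)/n): √(0.2247·0.7753/592) = 0.01715 and √(0.2371·0.7629/717) = 0.01588.
SE(p̂₁ − p̂₂) = √(SE₁² + SE₂²) = √(0.0002941225 + 0.0002521744) = 0.02337, since the two samples are independent.
At 99% confidence z* = 2.576; margin = 2.576 × 0.02337 = 0.06020.
The difference is 0.2247 − 0.2371 = -0.0124, so the interval is -0.0124 ± 0.06020 = (-0.07260, 0.04780).
The interval (-0.07260, 0.04780) contains 0, so the difference is not significant.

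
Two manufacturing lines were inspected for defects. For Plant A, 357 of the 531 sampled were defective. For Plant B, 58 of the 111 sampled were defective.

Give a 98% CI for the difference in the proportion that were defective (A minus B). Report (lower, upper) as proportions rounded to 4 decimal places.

(0.0298, 0.2698)

Sample proportions: 357/531 = 0.6723, 58/111 = 0.5225.
Each SE is √(p̂(1−p̂)/n): √(0.6723·0.3277/531) = 0.02037 and √(0.5225·0.4775/111) = 0.04741.
SE(p̂₁ − p̂₂) = √(SE₁² + SE₂²) = √(0.0004149369 + 0.0022477081) = 0.05160, since the two samples are independent.
At 98% confidence z* = 2.326; margin = 2.326 × 0.05160 = 0.12002.
The difference is 0.6723 − 0.5225 = 0.1498, so the interval is 0.1498 ± 0.12002 = (0.0298, 0.2698).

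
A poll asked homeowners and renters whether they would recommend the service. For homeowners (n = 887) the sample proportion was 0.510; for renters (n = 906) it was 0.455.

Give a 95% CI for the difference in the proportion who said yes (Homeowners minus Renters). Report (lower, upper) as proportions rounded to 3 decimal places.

Each SE is √(p̂(1−p̂)/n): √(0.5100·0.4900/887) = 0.01678 and √(0.4550·0.5450/906) = 0.01654.
SE(p̂₁ − p̂₂) = √(SE₁² + SE₂²) = √(0.0002815684 + 0.0002735716) = 0.02356, since the two samples are independent.
At 95% confidence z* = 1.960; margin = 1.960 × 0.02356 = 0.04618.
The difference is 0.5100 − 0.4550 = 0.0550, so the interval is 0.0550 ± 0.04618 = (0.009, 0.101).

(0.009, 0.101)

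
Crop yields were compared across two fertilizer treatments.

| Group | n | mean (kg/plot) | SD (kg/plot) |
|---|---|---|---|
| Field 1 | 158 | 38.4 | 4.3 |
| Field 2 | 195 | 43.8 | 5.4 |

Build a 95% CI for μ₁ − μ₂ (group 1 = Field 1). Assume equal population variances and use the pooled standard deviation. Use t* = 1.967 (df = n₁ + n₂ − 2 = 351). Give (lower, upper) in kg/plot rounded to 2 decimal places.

(-6.44, -4.36)

Pooled variance s_p² = [157·4.3² + 194·5.4²] / (158+195−2) = 24.3874, so s_p = 4.9384.
SE_diff = s_p·√(1/n₁ + 1/n₂) = 4.9384·√(1/158 + 1/195) = 0.5286.
t* = 1.967; margin = 1.967 × 0.5286 = 1.0398.
Difference = 38.4 − 43.8 = -5.4000.
-5.4000 ± 1.0398 → (-6.44, -4.36).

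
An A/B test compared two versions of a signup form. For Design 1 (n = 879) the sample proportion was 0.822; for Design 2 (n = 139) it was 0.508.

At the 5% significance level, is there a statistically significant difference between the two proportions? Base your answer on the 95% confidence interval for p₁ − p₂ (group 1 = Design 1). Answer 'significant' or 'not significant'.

The two standard errors are √(0.8220×0.1780/879) = 0.01290 and √(0.5080×0.4920/139) = 0.04240.
Because the samples are independent, SE_diff = √(0.01290² + 0.04240²) = 0.04432.
Using z* = 1.960 for 95%, ME = 1.960 × 0.04432 = 0.08687.
p̂₁ − p̂₂ = 0.3140; interval 0.3140 ± 0.08687 gives (0.22713, 0.40087).
The interval (0.22713, 0.40087) does not contain 0, so the difference is significant.

significant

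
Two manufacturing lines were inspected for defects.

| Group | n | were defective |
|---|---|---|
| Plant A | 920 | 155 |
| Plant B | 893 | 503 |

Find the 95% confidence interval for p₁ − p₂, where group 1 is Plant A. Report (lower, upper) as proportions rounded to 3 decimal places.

(-0.435, -0.354)

p̂₁ = 155/920 = 0.1685 and p̂₂ = 503/893 = 0.5633.
SE₁ = √(p̂₁(1−p̂₁)/n₁) = √(0.1685·0.8315/920) = 0.01234; SE₂ = √(0.5633·0.4367/893) = 0.01660.
Independent samples: SE of the difference = √(SE₁² + SE₂²) = √(0.0001522756 + 0.00027556) = 0.02068.
z* for 95% confidence is 1.960, so the margin of error is 1.960 × 0.02068 = 0.04053.
Point estimate p̂₁ − p̂₂ = 0.1685 − 0.5633 = -0.3948.
-0.3948 ± 0.04053 → (-0.435, -0.354).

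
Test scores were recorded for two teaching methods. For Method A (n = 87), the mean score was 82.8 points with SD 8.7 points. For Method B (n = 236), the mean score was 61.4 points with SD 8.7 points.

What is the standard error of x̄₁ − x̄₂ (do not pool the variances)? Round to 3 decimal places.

Standard errors of each mean: 8.7/√87 = 0.9327 and 8.7/√236 = 0.5663.
SE(x̄₁ − x̄₂) = √(0.9327² + 0.5663²) = 1.0912 for independent samples with unequal variances.

1.091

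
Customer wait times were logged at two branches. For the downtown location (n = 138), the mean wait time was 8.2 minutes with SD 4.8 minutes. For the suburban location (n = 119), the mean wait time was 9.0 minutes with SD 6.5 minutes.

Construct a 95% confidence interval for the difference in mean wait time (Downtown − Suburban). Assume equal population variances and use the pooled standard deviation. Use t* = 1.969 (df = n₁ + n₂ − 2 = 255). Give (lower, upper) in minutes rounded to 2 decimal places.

Pooled variance s_p² = [137·4.8² + 118·6.5²] / (138+119−2) = 31.9293, so s_p = 5.6506.
SE_diff = s_p·√(1/n₁ + 1/n₂) = 5.6506·√(1/138 + 1/119) = 0.7069.
t* = 1.969; margin = 1.969 × 0.7069 = 1.3919.
Difference = 8.2 − 9.0 = -0.8000.
-0.8000 ± 1.3919 → (-2.19, 0.59).

(-2.19, 0.59)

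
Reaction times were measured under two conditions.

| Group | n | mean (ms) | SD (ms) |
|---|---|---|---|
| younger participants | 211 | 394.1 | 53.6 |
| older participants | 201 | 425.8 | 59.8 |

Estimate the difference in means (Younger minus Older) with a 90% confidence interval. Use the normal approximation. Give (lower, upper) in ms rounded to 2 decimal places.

(-40.92, -22.48)

Standard errors of each mean: 53.6/√211 = 3.6900 and 59.8/√201 = 4.2180.
SE(x̄₁ − x̄₂) = √(3.6900² + 4.2180²) = 5.6043 for independent samples with unequal variances.
With z* = 1.645, the margin is 1.645 × 5.6043 = 9.2191.
x̄₁ − x̄₂ = 394.1 − 425.8 = -31.7000; the interval is -31.7000 ± 9.2191 = (-40.92, -22.48).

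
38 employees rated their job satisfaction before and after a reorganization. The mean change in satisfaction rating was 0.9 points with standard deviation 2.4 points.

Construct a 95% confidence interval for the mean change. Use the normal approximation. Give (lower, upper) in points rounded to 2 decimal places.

(0.14, 1.66)

Paired design: SE = s_d/√n = 2.4/√38 = 0.3893.
z* = 1.960; margin of error = 1.960 × 0.3893 = 0.7630.
0.9 ± 0.7630 → (0.14, 1.66).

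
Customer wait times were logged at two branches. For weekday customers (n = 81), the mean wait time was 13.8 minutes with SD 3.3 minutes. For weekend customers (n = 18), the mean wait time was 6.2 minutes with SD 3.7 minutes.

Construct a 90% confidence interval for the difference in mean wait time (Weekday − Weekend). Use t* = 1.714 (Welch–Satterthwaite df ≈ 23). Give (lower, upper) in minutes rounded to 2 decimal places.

(5.98, 9.22)

Standard errors of each mean: 3.3/√81 = 0.3667 and 3.7/√18 = 0.8721.
SE(x̄₁ − x̄₂) = √(0.3667² + 0.8721²) = 0.9461 for independent samples with unequal variances.
With t* = 1.714, the margin is 1.714 × 0.9461 = 1.6216.
x̄₁ − x̄₂ = 13.8 − 6.2 = 7.6000; the interval is 7.6000 ± 1.6216 = (5.98, 9.22).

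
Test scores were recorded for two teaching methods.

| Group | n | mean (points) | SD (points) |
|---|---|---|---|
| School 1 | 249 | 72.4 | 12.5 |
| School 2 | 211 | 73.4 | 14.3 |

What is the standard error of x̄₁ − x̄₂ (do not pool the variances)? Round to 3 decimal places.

1.264

Standard errors of each mean: 12.5/√249 = 0.7922 and 14.3/√211 = 0.9845.
SE(x̄₁ − x̄₂) = √(0.7922² + 0.9845²) = 1.2637 for independent samples with unequal variances.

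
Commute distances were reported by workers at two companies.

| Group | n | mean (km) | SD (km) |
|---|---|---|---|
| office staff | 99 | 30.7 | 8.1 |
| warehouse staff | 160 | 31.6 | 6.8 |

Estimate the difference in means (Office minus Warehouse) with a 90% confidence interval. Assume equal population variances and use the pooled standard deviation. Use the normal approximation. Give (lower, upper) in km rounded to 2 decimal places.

(-2.44, 0.64)

s_p = √[((n₁−1)s₁² + (n₂−1)s₂²)/(n₁+n₂−2)] = √[(98·8.1² + 159·6.8²)/257] = 7.3230.
SE = 7.3230·√(1/99 + 1/160) = 0.9364.
With z* = 1.645, margin = 1.645 × 0.9364 = 1.5404.
x̄₁ − x̄₂ = 30.7 − 31.6 = -0.9000; interval -0.9000 ± 1.5404 = (-2.44, 0.64).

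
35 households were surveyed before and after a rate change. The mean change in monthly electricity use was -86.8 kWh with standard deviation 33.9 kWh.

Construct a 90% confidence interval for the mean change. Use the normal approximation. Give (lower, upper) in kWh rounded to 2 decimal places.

Paired design: SE = s_d/√n = 33.9/√35 = 5.7301.
z* = 1.645; margin of error = 1.645 × 5.7301 = 9.4260.
-86.8 ± 9.4260 → (-96.23, -77.37).

(-96.23, -77.37)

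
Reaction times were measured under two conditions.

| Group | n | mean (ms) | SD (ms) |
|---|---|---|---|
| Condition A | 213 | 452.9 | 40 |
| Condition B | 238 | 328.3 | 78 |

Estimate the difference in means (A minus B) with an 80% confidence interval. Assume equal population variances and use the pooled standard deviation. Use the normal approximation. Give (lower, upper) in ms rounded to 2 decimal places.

Pooled variance s_p² = [212·40² + 237·78²] / (213+238−2) = 3966.8330, so s_p = 62.9828.
SE_diff = s_p·√(1/n₁ + 1/n₂) = 62.9828·√(1/213 + 1/238) = 5.9406.
z* = 1.282; margin = 1.282 × 5.9406 = 7.6158.
Difference = 452.9 − 328.3 = 124.6000.
124.6000 ± 7.6158 → (116.98, 132.22).

(116.98, 132.22)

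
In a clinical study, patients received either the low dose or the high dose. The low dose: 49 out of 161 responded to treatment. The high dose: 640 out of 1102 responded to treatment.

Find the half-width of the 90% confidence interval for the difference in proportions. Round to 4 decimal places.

0.0645

Sample proportions: 49/161 = 0.3043, 640/1102 = 0.5808.
Each SE is √(p̂(1−p̂)/n): √(0.3043·0.6957/161) = 0.03626 and √(0.5808·0.4192/1102) = 0.01486.
SE(p̂₁ − p̂₂) = √(SE₁² + SE₂²) = √(0.0013147876 + 0.0002208196) = 0.03919, since the two samples are independent.
At 90% confidence z* = 1.645; margin = 1.645 × 0.03919 = 0.06447.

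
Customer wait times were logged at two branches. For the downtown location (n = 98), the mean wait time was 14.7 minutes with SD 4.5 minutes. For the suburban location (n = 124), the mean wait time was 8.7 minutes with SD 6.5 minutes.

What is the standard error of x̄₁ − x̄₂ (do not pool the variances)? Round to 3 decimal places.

SE₁ = s₁/√n₁ = 4.5/√98 = 0.4546; SE₂ = 6.5/√124 = 0.5837.
Independent samples, unequal variances: SE_diff = √(SE₁² + SE₂²) = √(0.20666116 + 0.34070569) = 0.7398.

0.740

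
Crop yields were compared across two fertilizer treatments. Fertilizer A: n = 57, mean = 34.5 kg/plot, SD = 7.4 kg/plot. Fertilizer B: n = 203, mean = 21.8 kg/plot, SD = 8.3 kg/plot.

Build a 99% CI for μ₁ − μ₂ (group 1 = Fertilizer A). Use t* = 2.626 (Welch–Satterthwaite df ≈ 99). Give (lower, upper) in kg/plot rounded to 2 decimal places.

SE₁ = s₁/√n₁ = 7.4/√57 = 0.9802; SE₂ = 8.3/√203 = 0.5825.
Independent samples, unequal variances: SE_diff = √(SE₁² + SE₂²) = √(0.96079204 + 0.33930625) = 1.1402.
t* = 2.626, so margin of error = 2.626 × 1.1402 = 2.9942.
Difference in means = 34.5 − 21.8 = 12.7000.
12.7000 ± 2.9942 → (9.71, 15.69).

(9.71, 15.69)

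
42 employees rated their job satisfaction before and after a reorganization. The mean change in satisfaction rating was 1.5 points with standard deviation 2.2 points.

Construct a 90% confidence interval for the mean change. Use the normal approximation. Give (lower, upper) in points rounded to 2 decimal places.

(0.94, 2.06)

Paired design: SE = s_d/√n = 2.2/√42 = 0.3395.
z* = 1.645; margin of error = 1.645 × 0.3395 = 0.5585.
1.5 ± 0.5585 → (0.94, 2.06).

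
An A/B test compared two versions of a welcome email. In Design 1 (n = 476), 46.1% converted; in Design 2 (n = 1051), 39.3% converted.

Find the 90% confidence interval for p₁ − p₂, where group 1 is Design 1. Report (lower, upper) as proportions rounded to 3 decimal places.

(0.023, 0.113)

Each SE is √(p̂(1−p̂)/n): √(0.4610·0.5390/476) = 0.02285 and √(0.3930·0.6070/1051) = 0.01507.
SE(p̂₁ − p̂₂) = √(SE₁² + SE₂²) = √(0.0005221225 + 0.0002271049) = 0.02737, since the two samples are independent.
At 90% confidence z* = 1.645; margin = 1.645 × 0.02737 = 0.04502.
The difference is 0.4610 − 0.3930 = 0.0680, so the interval is 0.0680 ± 0.04502 = (0.023, 0.113).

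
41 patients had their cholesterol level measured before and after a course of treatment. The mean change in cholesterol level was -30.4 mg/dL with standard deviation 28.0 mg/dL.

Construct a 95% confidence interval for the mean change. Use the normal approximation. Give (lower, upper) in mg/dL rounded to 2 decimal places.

Paired design: SE = s_d/√n = 28.0/√41 = 4.3729.
z* = 1.960; margin of error = 1.960 × 4.3729 = 8.5709.
-30.4 ± 8.5709 → (-38.97, -21.83).

(-38.97, -21.83)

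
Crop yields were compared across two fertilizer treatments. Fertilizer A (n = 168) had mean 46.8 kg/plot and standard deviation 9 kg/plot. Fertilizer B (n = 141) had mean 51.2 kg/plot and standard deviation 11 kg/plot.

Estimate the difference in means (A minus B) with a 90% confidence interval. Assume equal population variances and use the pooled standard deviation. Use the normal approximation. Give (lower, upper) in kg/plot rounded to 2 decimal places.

s_p = √[((n₁−1)s₁² + (n₂−1)s₂²)/(n₁+n₂−2)] = √[(167·9² + 140·11²)/307] = 9.9620.
SE = 9.9620·√(1/168 + 1/141) = 1.1378.
With z* = 1.645, margin = 1.645 × 1.1378 = 1.8717.
x̄₁ − x̄₂ = 46.8 − 51.2 = -4.4000; interval -4.4000 ± 1.8717 = (-6.27, -2.53).

(-6.27, -2.53)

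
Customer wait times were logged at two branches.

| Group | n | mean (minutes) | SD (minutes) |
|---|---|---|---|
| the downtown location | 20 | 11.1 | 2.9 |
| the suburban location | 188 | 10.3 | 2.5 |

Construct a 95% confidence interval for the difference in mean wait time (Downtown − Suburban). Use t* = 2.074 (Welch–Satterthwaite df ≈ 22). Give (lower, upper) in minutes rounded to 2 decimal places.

SE₁ = s₁/√n₁ = 2.9/√20 = 0.6485; SE₂ = 2.5/√188 = 0.1823.
Independent samples, unequal variances: SE_diff = √(SE₁² + SE₂²) = √(0.42055225 + 0.03323329) = 0.6736.
t* = 2.074, so margin of error = 2.074 × 0.6736 = 1.3970.
Difference in means = 11.1 − 10.3 = 0.8000.
0.8000 ± 1.3970 → (-0.60, 2.20).

(-0.60, 2.20)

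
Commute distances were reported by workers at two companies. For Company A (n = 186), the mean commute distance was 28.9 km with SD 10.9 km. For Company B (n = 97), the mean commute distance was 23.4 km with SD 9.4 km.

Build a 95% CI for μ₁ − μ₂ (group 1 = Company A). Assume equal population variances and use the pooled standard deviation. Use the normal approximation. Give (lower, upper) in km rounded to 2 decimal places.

Pooled variance s_p² = [185·10.9² + 96·9.4²] / (186+97−2) = 108.4072, so s_p = 10.4119.
SE_diff = s_p·√(1/n₁ + 1/n₂) = 10.4119·√(1/186 + 1/97) = 1.3040.
z* = 1.960; margin = 1.960 × 1.3040 = 2.5558.
Difference = 28.9 − 23.4 = 5.5000.
5.5000 ± 2.5558 → (2.94, 8.06).

(2.94, 8.06)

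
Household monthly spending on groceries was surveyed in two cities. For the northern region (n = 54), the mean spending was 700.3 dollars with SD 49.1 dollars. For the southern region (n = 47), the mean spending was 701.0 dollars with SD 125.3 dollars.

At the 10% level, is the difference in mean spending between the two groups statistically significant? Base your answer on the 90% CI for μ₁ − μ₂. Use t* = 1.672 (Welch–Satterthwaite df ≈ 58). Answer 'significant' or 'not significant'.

not significant

Standard errors of each mean: 49.1/√54 = 6.6817 and 125.3/√47 = 18.2769.
SE(x̄₁ − x̄₂) = √(6.6817² + 18.2769²) = 19.4600 for independent samples with unequal variances.
With t* = 1.672, the margin is 1.672 × 19.4600 = 32.5371.
x̄₁ − x̄₂ = 700.3 − 701.0 = -0.7000; the interval is -0.7000 ± 32.5371 = (-33.2371, 31.8371).
The interval (-33.2371, 31.8371) contains 0, so the difference is not significant.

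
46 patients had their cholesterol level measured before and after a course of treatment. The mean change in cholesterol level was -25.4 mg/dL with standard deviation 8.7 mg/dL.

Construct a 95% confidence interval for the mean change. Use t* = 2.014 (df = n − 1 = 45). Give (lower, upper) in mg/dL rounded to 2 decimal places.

(-27.98, -22.82)

This is a matched-pairs design, so SE = s_d/√n = 8.7/√46 = 1.2827.
Margin = 2.014 × 1.2827 = 2.5834; the interval is -25.4 ± 2.5834 = (-27.98, -22.82).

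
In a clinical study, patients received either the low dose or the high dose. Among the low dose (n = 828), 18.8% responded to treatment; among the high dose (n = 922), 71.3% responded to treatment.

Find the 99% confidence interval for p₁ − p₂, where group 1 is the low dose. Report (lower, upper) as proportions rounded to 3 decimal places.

The two standard errors are √(0.1880×0.8120/828) = 0.01358 and √(0.7130×0.2870/922) = 0.01490.
Because the samples are independent, SE_diff = √(0.01358² + 0.01490²) = 0.02016.
Using z* = 2.576 for 99%, ME = 2.576 × 0.02016 = 0.05193.
p̂₁ − p̂₂ = -0.5250; interval -0.5250 ± 0.05193 gives (-0.577, -0.473).

(-0.577, -0.473)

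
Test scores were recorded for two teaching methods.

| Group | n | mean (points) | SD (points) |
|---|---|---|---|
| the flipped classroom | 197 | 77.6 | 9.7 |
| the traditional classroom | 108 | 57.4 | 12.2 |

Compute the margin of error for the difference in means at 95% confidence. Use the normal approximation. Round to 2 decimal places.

2.67

Standard errors of each mean: 9.7/√197 = 0.6911 and 12.2/√108 = 1.1739.
SE(x̄₁ − x̄₂) = √(0.6911² + 1.1739²) = 1.3622 for independent samples with unequal variances.
With z* = 1.960, the margin is 1.960 × 1.3622 = 2.6699.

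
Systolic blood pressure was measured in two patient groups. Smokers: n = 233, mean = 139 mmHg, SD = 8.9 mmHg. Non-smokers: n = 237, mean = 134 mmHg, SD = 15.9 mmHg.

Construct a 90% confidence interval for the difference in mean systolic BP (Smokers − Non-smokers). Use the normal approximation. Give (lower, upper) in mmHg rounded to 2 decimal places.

Per-group SEs: s₁/√n₁ = 8.9/√233 = 0.5831, s₂/√n₂ = 15.9/√237 = 1.0328.
Unpooled SE of the difference: √(0.34000561 + 1.06667584) = 1.1860.
Margin of error = z* · SE = 1.645 × 1.1860 = 1.9510.
x̄₁ − x̄₂ = 139 − 134 = 5.0000.
CI: 5.0000 ± 1.9510 = (3.05, 6.95).

(3.05, 6.95)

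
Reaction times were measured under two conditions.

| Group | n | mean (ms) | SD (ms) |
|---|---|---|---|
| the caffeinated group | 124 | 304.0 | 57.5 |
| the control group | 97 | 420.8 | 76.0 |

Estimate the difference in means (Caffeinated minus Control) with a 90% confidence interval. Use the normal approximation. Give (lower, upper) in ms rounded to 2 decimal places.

(-132.07, -101.53)

Standard errors of each mean: 57.5/√124 = 5.1637 and 76.0/√97 = 7.7166.
SE(x̄₁ − x̄₂) = √(5.1637² + 7.7166²) = 9.2849 for independent samples with unequal variances.
With z* = 1.645, the margin is 1.645 × 9.2849 = 15.2737.
x̄₁ − x̄₂ = 304.0 − 420.8 = -116.8000; the interval is -116.8000 ± 15.2737 = (-132.07, -101.53).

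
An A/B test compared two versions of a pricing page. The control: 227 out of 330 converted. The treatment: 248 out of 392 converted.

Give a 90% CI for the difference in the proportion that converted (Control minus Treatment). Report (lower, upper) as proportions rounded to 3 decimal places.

(-0.003, 0.113)

First, p̂₁ = 227/330 = 0.6879; p̂₂ = 248/392 = 0.6327.
The two standard errors are √(0.6879×0.3121/330) = 0.02551 and √(0.6327×0.3673/392) = 0.02435.
Because the samples are independent, SE_diff = √(0.02551² + 0.02435²) = 0.03527.
Using z* = 1.645 for 90%, ME = 1.645 × 0.03527 = 0.05802.
p̂₁ − p̂₂ = 0.0552; interval 0.0552 ± 0.05802 gives (-0.003, 0.113).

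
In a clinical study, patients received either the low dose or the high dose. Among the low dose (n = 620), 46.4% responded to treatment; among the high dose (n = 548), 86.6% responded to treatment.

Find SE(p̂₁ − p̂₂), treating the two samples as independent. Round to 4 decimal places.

0.0248

Each SE is √(p̂(1−p̂)/n): √(0.4640·0.5360/620) = 0.02003 and √(0.8660·0.1340/548) = 0.01455.
SE(p̂₁ − p̂₂) = √(SE₁² + SE₂²) = √(0.0004012009 + 0.0002117025) = 0.02476, since the two samples are independent.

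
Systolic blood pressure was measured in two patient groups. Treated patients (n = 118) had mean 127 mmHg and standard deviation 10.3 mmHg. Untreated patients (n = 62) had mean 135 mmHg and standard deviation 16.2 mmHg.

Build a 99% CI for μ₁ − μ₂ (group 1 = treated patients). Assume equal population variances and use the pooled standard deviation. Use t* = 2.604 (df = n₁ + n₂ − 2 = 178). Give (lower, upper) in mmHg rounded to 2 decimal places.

s_p = √[((n₁−1)s₁² + (n₂−1)s₂²)/(n₁+n₂−2)] = √[(117·10.3² + 61·16.2²)/178] = 12.6361.
SE = 12.6361·√(1/118 + 1/62) = 1.9820.
With t* = 2.604, margin = 2.604 × 1.9820 = 5.1611.
x̄₁ − x̄₂ = 127 − 135 = -8.0000; interval -8.0000 ± 5.1611 = (-13.16, -2.84).

(-13.16, -2.84)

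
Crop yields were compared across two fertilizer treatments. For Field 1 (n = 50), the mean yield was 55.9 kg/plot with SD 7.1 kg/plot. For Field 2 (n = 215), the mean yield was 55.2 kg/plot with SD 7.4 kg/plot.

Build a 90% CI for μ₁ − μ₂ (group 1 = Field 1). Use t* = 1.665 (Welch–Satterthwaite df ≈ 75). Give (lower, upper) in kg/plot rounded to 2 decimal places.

(-1.17, 2.57)

Per-group SEs: s₁/√n₁ = 7.1/√50 = 1.0041, s₂/√n₂ = 7.4/√215 = 0.5047.
Unpooled SE of the difference: √(1.00821681 + 0.25472209) = 1.1238.
Margin of error = t* · SE = 1.665 × 1.1238 = 1.8711.
x̄₁ − x̄₂ = 55.9 − 55.2 = 0.7000.
CI: 0.7000 ± 1.8711 = (-1.17, 2.57).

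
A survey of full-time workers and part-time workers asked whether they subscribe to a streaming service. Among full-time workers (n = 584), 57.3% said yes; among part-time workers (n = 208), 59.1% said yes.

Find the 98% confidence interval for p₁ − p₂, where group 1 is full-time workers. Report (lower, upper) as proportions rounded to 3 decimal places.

(-0.110, 0.074)

SE₁ = √(p̂₁(1−p̂₁)/n₁) = √(0.5730·0.4270/584) = 0.02047; SE₂ = √(0.5910·0.4090/208) = 0.03409.
Independent samples: SE of the difference = √(SE₁² + SE₂²) = √(0.0004190209 + 0.0011621281) = 0.03976.
z* for 98% confidence is 2.326, so the margin of error is 2.326 × 0.03976 = 0.09248.
Point estimate p̂₁ − p̂₂ = 0.5730 − 0.5910 = -0.0180.
-0.0180 ± 0.09248 → (-0.110, 0.074).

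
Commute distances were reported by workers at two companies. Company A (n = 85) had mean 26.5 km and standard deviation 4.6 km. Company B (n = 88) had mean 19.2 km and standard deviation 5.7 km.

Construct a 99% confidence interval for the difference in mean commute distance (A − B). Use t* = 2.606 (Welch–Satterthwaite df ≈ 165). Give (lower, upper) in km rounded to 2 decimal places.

Standard errors of each mean: 4.6/√85 = 0.4989 and 5.7/√88 = 0.6076.
SE(x̄₁ − x̄₂) = √(0.4989² + 0.6076²) = 0.7862 for independent samples with unequal variances.
With t* = 2.606, the margin is 2.606 × 0.7862 = 2.0488.
x̄₁ − x̄₂ = 26.5 − 19.2 = 7.3000; the interval is 7.3000 ± 2.0488 = (5.25, 9.35).

(5.25, 9.35)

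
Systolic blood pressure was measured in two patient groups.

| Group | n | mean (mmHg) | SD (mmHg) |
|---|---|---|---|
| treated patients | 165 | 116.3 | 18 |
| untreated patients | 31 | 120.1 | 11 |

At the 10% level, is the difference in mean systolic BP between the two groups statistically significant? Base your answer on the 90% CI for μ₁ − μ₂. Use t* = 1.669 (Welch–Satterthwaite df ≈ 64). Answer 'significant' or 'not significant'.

SE₁ = s₁/√n₁ = 18/√165 = 1.4013; SE₂ = 11/√31 = 1.9757.
Independent samples, unequal variances: SE_diff = √(SE₁² + SE₂²) = √(1.96364169 + 3.90339049) = 2.4222.
t* = 1.669, so margin of error = 1.669 × 2.4222 = 4.0427.
Difference in means = 116.3 − 120.1 = -3.8000.
-3.8000 ± 4.0427 → (-7.8427, 0.2427).
The interval (-7.8427, 0.2427) contains 0, so the difference is not significant.

not significant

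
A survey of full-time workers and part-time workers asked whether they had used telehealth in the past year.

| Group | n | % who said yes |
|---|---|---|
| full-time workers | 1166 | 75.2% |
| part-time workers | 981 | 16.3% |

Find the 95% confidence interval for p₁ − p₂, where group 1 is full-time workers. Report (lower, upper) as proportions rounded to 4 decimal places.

SE₁ = √(p̂₁(1−p̂₁)/n₁) = √(0.7520·0.2480/1166) = 0.01265; SE₂ = √(0.1630·0.8370/981) = 0.01179.
Independent samples: SE of the difference = √(SE₁² + SE₂²) = √(0.0001600225 + 0.0001390041) = 0.01729.
z* for 95% confidence is 1.960, so the margin of error is 1.960 × 0.01729 = 0.03389.
Point estimate p̂₁ − p̂₂ = 0.7520 − 0.1630 = 0.5890.
0.5890 ± 0.03389 → (0.5551, 0.6229).

(0.5551, 0.6229)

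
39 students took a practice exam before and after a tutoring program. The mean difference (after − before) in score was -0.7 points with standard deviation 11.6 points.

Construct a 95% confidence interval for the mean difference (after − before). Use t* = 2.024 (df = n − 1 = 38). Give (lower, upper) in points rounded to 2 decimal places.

This is a matched-pairs design, so SE = s_d/√n = 11.6/√39 = 1.8575.
Margin = 2.024 × 1.8575 = 3.7596; the interval is -0.7 ± 3.7596 = (-4.46, 3.06).

(-4.46, 3.06)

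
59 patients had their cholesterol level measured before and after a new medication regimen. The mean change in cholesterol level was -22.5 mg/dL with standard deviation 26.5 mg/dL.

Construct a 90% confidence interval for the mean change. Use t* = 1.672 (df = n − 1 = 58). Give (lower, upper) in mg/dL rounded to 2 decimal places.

Paired design: SE = s_d/√n = 26.5/√59 = 3.4500.
t* = 1.672; margin of error = 1.672 × 3.4500 = 5.7684.
-22.5 ± 5.7684 → (-28.27, -16.73).

(-28.27, -16.73)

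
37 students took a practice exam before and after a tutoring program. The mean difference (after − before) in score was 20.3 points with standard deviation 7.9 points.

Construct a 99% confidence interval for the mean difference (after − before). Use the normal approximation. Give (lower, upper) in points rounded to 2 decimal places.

This is a matched-pairs design, so SE = s_d/√n = 7.9/√37 = 1.2988.
Margin = 2.576 × 1.2988 = 3.3457; the interval is 20.3 ± 3.3457 = (16.95, 23.65).

(16.95, 23.65)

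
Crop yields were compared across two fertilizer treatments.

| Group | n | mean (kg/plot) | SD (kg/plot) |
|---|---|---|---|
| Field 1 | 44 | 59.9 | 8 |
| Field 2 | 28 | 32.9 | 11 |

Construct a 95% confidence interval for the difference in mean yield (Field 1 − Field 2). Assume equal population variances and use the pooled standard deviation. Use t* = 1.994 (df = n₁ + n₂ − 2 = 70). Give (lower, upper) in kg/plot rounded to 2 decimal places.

(22.53, 31.47)

s_p = √[((n₁−1)s₁² + (n₂−1)s₂²)/(n₁+n₂−2)] = √[(43·8² + 27·11²)/70] = 9.2728.
SE = 9.2728·√(1/44 + 1/28) = 2.2417.
With t* = 1.994, margin = 1.994 × 2.2417 = 4.4699.
x̄₁ − x̄₂ = 59.9 − 32.9 = 27.0000; interval 27.0000 ± 4.4699 = (22.53, 31.47).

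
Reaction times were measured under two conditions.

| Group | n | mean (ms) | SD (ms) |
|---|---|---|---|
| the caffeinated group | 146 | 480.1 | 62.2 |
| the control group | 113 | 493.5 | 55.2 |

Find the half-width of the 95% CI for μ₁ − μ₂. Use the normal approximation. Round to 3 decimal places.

14.331

Per-group SEs: s₁/√n₁ = 62.2/√146 = 5.1477, s₂/√n₂ = 55.2/√113 = 5.1928.
Unpooled SE of the difference: √(26.49881529 + 26.96517184) = 7.3119.
Margin of error = z* · SE = 1.960 × 7.3119 = 14.3313.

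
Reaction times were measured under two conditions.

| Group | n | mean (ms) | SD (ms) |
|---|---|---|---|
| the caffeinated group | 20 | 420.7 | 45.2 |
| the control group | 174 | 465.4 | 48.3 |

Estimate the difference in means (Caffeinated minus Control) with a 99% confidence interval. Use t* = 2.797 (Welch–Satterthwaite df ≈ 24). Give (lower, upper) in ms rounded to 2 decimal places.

Per-group SEs: s₁/√n₁ = 45.2/√20 = 10.1070, s₂/√n₂ = 48.3/√174 = 3.6616.
Unpooled SE of the difference: √(102.151449 + 13.40731456) = 10.7498.
Margin of error = t* · SE = 2.797 × 10.7498 = 30.0672.
x̄₁ − x̄₂ = 420.7 − 465.4 = -44.7000.
CI: -44.7000 ± 30.0672 = (-74.77, -14.63).

(-74.77, -14.63)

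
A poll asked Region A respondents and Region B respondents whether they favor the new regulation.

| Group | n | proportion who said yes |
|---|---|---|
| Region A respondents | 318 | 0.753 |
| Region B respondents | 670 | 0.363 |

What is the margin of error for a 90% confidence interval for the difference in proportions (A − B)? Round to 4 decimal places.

0.0502

SE₁ = √(p̂₁(1−p̂₁)/n₁) = √(0.7530·0.2470/318) = 0.02418; SE₂ = √(0.3630·0.6370/670) = 0.01858.
Independent samples: SE of the difference = √(SE₁² + SE₂²) = √(0.0005846724 + 0.0003452164) = 0.03049.
z* for 90% confidence is 1.645, so the margin of error is 1.645 × 0.03049 = 0.05016.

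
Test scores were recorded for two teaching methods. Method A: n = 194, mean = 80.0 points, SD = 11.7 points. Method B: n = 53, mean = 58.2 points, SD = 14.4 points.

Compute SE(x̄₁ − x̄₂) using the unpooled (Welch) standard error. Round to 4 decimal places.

2.1490

SE₁ = s₁/√n₁ = 11.7/√194 = 0.8400; SE₂ = 14.4/√53 = 1.9780.
Independent samples, unequal variances: SE_diff = √(SE₁² + SE₂²) = √(0.7056 + 3.912484) = 2.1490.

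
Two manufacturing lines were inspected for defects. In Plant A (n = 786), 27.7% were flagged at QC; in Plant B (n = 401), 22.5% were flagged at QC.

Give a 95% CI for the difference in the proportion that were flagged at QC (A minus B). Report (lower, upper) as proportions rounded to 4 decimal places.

Each SE is √(p̂(1−p̂)/n): √(0.2770·0.7230/786) = 0.01596 and √(0.2250·0.7750/401) = 0.02085.
SE(p̂₁ − p̂₂) = √(SE₁² + SE₂²) = √(0.0002547216 + 0.0004347225) = 0.02626, since the two samples are independent.
At 95% confidence z* = 1.960; margin = 1.960 × 0.02626 = 0.05147.
The difference is 0.2770 − 0.2250 = 0.0520, so the interval is 0.0520 ± 0.05147 = (0.0005, 0.1035).

(0.0005, 0.1035)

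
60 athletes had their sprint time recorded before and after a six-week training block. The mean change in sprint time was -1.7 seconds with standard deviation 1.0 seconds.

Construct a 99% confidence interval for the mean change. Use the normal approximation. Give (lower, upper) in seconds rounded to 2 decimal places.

(-2.03, -1.37)

This is a matched-pairs design, so SE = s_d/√n = 1.0/√60 = 0.1291.
Margin = 2.576 × 0.1291 = 0.3326; the interval is -1.7 ± 0.3326 = (-2.03, -1.37).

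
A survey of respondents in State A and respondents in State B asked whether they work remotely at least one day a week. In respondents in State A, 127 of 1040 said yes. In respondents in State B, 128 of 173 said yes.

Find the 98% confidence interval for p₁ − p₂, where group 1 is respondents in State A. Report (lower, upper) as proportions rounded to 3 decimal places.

(-0.699, -0.537)

Sample proportions: 127/1040 = 0.1221, 128/173 = 0.7399.
Each SE is √(p̂(1−p̂)/n): √(0.1221·0.8779/1040) = 0.01015 and √(0.7399·0.2601/173) = 0.03335.
SE(p̂₁ − p̂₂) = √(SE₁² + SE₂²) = √(0.0001030225 + 0.0011122225) = 0.03486, since the two samples are independent.
At 98% confidence z* = 2.326; margin = 2.326 × 0.03486 = 0.08108.
The difference is 0.1221 − 0.7399 = -0.6178, so the interval is -0.6178 ± 0.08108 = (-0.699, -0.537).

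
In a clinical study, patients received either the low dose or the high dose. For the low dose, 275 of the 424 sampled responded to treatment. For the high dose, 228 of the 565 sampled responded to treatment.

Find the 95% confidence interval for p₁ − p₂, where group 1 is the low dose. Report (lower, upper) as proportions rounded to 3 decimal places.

(0.184, 0.306)

Sample proportions: 275/424 = 0.6486, 228/565 = 0.4035.
Each SE is √(p̂(1−p̂)/n): √(0.6486·0.3514/424) = 0.02318 and √(0.4035·0.5965/565) = 0.02064.
SE(p̂₁ − p̂₂) = √(SE₁² + SE₂²) = √(0.0005373124 + 0.0004260096) = 0.03104, since the two samples are independent.
At 95% confidence z* = 1.960; margin = 1.960 × 0.03104 = 0.06084.
The difference is 0.6486 − 0.4035 = 0.2451, so the interval is 0.2451 ± 0.06084 = (0.184, 0.306).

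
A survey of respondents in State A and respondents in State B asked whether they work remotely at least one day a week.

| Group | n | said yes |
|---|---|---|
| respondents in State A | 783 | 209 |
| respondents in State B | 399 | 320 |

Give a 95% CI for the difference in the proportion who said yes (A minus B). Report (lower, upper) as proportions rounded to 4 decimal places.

Sample proportions: 209/783 = 0.2669, 320/399 = 0.8020.
Each SE is √(p̂(1−p̂)/n): √(0.2669·0.7331/783) = 0.01581 and √(0.8020·0.1980/399) = 0.01995.
SE(p̂₁ − p̂₂) = √(SE₁² + SE₂²) = √(0.0002499561 + 0.0003980025) = 0.02546, since the two samples are independent.
At 95% confidence z* = 1.960; margin = 1.960 × 0.02546 = 0.04990.
The difference is 0.2669 − 0.8020 = -0.5351, so the interval is -0.5351 ± 0.04990 = (-0.5850, -0.4852).

(-0.5850, -0.4852)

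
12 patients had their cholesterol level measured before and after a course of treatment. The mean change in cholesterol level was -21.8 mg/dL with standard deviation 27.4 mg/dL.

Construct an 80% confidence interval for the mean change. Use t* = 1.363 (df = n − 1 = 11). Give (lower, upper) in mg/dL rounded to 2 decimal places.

This is a matched-pairs design, so SE = s_d/√n = 27.4/√12 = 7.9097.
Margin = 1.363 × 7.9097 = 10.7809; the interval is -21.8 ± 10.7809 = (-32.58, -11.02).

(-32.58, -11.02)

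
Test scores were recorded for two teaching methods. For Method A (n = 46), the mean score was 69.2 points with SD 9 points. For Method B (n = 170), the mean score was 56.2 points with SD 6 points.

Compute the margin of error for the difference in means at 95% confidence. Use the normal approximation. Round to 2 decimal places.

2.75

SE₁ = s₁/√n₁ = 9/√46 = 1.3270; SE₂ = 6/√170 = 0.4602.
Independent samples, unequal variances: SE_diff = √(SE₁² + SE₂²) = √(1.760929 + 0.21178404) = 1.4045.
z* = 1.960, so margin of error = 1.960 × 1.4045 = 2.7528.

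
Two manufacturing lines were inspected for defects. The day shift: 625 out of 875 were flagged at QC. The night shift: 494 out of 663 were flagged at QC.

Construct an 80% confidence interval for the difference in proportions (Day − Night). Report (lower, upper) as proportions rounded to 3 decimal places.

(-0.060, -0.002)

First, p̂₁ = 625/875 = 0.7143; p̂₂ = 494/663 = 0.7451.
The two standard errors are √(0.7143×0.2857/875) = 0.01527 and √(0.7451×0.2549/663) = 0.01693.
Because the samples are independent, SE_diff = √(0.01527² + 0.01693²) = 0.02280.
Using z* = 1.282 for 80%, ME = 1.282 × 0.02280 = 0.02923.
p̂₁ − p̂₂ = -0.0308; interval -0.0308 ± 0.02923 gives (-0.060, -0.002).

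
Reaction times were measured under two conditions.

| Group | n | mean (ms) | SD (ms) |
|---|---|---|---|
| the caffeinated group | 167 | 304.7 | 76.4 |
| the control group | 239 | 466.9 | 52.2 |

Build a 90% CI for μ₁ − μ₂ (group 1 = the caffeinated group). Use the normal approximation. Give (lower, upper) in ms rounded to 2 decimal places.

(-173.40, -151.00)

SE₁ = s₁/√n₁ = 76.4/√167 = 5.9120; SE₂ = 52.2/√239 = 3.3765.
Independent samples, unequal variances: SE_diff = √(SE₁² + SE₂²) = √(34.951744 + 11.40075225) = 6.8083.
z* = 1.645, so margin of error = 1.645 × 6.8083 = 11.1997.
Difference in means = 304.7 − 466.9 = -162.2000.
-162.2000 ± 11.1997 → (-173.40, -151.00).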